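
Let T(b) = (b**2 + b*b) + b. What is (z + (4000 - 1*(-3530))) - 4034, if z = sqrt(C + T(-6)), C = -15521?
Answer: 3496 + I*sqrt(15455) ≈ 3496.0 + 124.32*I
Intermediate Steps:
T(b) = b + 2*b**2 (T(b) = (b**2 + b**2) + b = 2*b**2 + b = b + 2*b**2)
z = I*sqrt(15455) (z = sqrt(-15521 - 6*(1 + 2*(-6))) = sqrt(-15521 - 6*(1 - 12)) = sqrt(-15521 - 6*(-11)) = sqrt(-15521 + 66) = sqrt(-15455) = I*sqrt(15455) ≈ 124.32*I)
(z + (4000 - 1*(-3530))) - 4034 = (I*sqrt(15455) + (4000 - 1*(-3530))) - 4034 = (I*sqrt(15455) + (4000 + 3530)) - 4034 = (I*sqrt(15455) + 7530) - 4034 = (7530 + I*sqrt(15455)) - 4034 = 3496 + I*sqrt(15455)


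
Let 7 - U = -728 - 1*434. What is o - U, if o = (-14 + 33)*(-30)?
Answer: -1739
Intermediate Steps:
U = 1169 (U = 7 - (-728 - 1*434) = 7 - (-728 - 434) = 7 - 1*(-1162) = 7 + 1162 = 1169)
o = -570 (o = 19*(-30) = -570)
o - U = -570 - 1*1169 = -570 - 1169 = -1739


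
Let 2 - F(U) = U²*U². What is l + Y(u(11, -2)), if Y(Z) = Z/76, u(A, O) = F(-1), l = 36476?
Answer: 2772177/76 ≈ 36476.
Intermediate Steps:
F(U) = 2 - U⁴ (F(U) = 2 - U²*U² = 2 - U⁴)
u(A, O) = 1 (u(A, O) = 2 - 1*(-1)⁴ = 2 - 1*1 = 2 - 1 = 1)
Y(Z) = Z/76 (Y(Z) = Z*(1/76) = Z/76)
l + Y(u(11, -2)) = 36476 + (1/76)*1 = 36476 + 1/76 = 2772177/76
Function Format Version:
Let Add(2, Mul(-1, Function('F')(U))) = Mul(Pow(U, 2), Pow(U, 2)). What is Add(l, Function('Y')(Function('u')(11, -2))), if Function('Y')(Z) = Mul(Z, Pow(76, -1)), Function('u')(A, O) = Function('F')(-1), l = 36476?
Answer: Rational(2772177, 76) ≈ 36476.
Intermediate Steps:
Function('F')(U) = Add(2, Mul(-1, Pow(U, 4))) (Function('F')(U) = Add(2, Mul(-1, Mul(Pow(U, 2), Pow(U, 2)))) = Add(2, Mul(-1, Pow(U, 4))))
Function('u')(A, O) = 1 (Function('u')(A, O) = Add(2, Mul(-1, Pow(-1, 4))) = Add(2, Mul(-1, 1)) = Add(2, -1) = 1)
Function('Y')(Z) = Mul(Rational(1, 76), Z) (Function('Y')(Z) = Mul(Z, Rational(1, 76)) = Mul(Rational(1, 76), Z))
Add(l, Function('Y')(Function('u')(11, -2))) = Add(36476, Mul(Rational(1, 76), 1)) = Add(36476, Rational(1, 76)) = Rational(2772177, 76)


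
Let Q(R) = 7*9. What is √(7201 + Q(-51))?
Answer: 4*√454 ≈ 85.229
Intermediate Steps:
Q(R) = 63
√(7201 + Q(-51)) = √(7201 + 63) = √7264 = 4*√454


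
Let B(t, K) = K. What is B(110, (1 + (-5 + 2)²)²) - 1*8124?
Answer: -8024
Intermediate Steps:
B(110, (1 + (-5 + 2)²)²) - 1*8124 = (1 + (-5 + 2)²)² - 1*8124 = (1 + (-3)²)² - 8124 = (1 + 9)² - 8124 = 10² - 8124 = 100 - 8124 = -8024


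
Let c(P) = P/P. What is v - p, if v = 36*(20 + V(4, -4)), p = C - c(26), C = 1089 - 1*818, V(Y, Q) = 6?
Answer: 666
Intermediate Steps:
C = 271 (C = 1089 - 818 = 271)
c(P) = 1
p = 270 (p = 271 - 1*1 = 271 - 1 = 270)
v = 936 (v = 36*(20 + 6) = 36*26 = 936)
v - p = 936 - 1*270 = 936 - 270 = 666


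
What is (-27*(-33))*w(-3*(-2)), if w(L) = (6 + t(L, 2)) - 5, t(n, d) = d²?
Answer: 4455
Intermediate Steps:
w(L) = 5 (w(L) = (6 + 2²) - 5 = (6 + 4) - 5 = 10 - 5 = 5)
(-27*(-33))*w(-3*(-2)) = -27*(-33)*5 = 891*5 = 4455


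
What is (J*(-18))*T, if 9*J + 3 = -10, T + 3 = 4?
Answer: 26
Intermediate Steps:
T = 1 (T = -3 + 4 = 1)
J = -13/9 (J = -⅓ + (⅑)*(-10) = -⅓ - 10/9 = -13/9 ≈ -1.4444)
(J*(-18))*T = -13/9*(-18)*1 = 26*1 = 26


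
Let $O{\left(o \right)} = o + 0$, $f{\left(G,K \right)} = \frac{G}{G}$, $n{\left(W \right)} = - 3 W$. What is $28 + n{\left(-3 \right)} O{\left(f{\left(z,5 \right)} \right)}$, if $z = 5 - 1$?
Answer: $37$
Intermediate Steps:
$z = 4$ ($z = 5 - 1 = 4$)
$f{\left(G,K \right)} = 1$
$O{\left(o \right)} = o$
$28 + n{\left(-3 \right)} O{\left(f{\left(z,5 \right)} \right)} = 28 + \left(-3\right) \left(-3\right) 1 = 28 + 9 \cdot 1 = 28 + 9 = 37$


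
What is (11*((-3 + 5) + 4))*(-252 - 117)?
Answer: -24354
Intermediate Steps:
(11*((-3 + 5) + 4))*(-252 - 117) = (11*(2 + 4))*(-369) = (11*6)*(-369) = 66*(-369) = -24354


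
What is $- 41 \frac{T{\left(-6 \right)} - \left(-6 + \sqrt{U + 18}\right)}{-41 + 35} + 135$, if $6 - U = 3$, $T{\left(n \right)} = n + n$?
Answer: $94 - \frac{41 \sqrt{21}}{6} \approx 62.686$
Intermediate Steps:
$T{\left(n \right)} = 2 n$
$U = 3$ ($U = 6 - 3 = 3$)
$- 41 \frac{T{\left(-6 \right)} - \left(-6 + \sqrt{U + 18}\right)}{-41 + 35} + 135 = - 41 \frac{2 \left(-6\right) + \left(6 - \sqrt{3 + 18}\right)}{-41 + 35} + 135 = - 41 \frac{-12 + \left(6 - \sqrt{21}\right)}{-6} + 135 = - 41 \left(-6 - \sqrt{21}\right) \left(- \frac{1}{6}\right) + 135 = - 41 \left(1 + \frac{\sqrt{21}}{6}\right) + 135 = \left(-41 - \frac{41 \sqrt{21}}{6}\right) + 135 = 94 - \frac{41 \sqrt{21}}{6}$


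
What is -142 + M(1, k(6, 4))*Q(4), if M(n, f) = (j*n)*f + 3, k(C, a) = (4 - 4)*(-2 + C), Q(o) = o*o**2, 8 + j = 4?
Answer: 50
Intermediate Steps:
j = -4 (j = -8 + 4 = -4)
Q(o) = o**3
k(C, a) = 0 (k(C, a) = 0*(-2 + C) = 0)
M(n, f) = 3 - 4*f*n (M(n, f) = (-4*n)*f + 3 = -4*f*n + 3 = 3 - 4*f*n)
-142 + M(1, k(6, 4))*Q(4) = -142 + (3 - 4*0*1)*4**3 = -142 + (3 + 0)*64 = -142 + 3*64 = -142 + 192 = 50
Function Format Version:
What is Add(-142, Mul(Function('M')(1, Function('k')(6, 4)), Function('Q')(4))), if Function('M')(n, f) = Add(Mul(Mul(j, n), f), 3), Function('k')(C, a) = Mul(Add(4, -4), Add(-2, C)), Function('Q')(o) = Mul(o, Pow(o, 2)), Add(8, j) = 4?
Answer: 50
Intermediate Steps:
j = -4 (j = Add(-8, 4) = -4)
Function('Q')(o) = Pow(o, 3)
Function('k')(C, a) = 0 (Function('k')(C, a) = Mul(0, Add(-2, C)) = 0)
Function('M')(n, f) = Add(3, Mul(-4, f, n)) (Function('M')(n, f) = Add(Mul(Mul(-4, n), f), 3) = Add(Mul(-4, f, n), 3) = Add(3, Mul(-4, f, n)))
Add(-142, Mul(Function('M')(1, Function('k')(6, 4)), Function('Q')(4))) = Add(-142, Mul(Add(3, Mul(-4, 0, 1)), Pow(4, 3))) = Add(-142, Mul(Add(3, 0), 64)) = Add(-142, Mul(3, 64)) = Add(-142, 192) = 50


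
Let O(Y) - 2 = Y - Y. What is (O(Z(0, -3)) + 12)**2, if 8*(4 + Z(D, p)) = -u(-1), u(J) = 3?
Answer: 196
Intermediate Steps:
Z(D, p) = -35/8 (Z(D, p) = -4 + (-1*3)/8 = -4 + (1/8)*(-3) = -4 - 3/8 = -35/8)
O(Y) = 2 (O(Y) = 2 + (Y - Y) = 2 + 0 = 2)
(O(Z(0, -3)) + 12)**2 = (2 + 12)**2 = 14**2 = 196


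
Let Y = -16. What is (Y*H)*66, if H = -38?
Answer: 40128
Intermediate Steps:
(Y*H)*66 = -16*(-38)*66 = 608*66 = 40128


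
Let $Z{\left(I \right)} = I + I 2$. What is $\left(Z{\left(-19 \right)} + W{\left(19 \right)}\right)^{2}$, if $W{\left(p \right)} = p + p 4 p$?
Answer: $1976836$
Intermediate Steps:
$Z{\left(I \right)} = 3 I$ ($Z{\left(I \right)} = I + 2 I = 3 I$)
$W{\left(p \right)} = p + 4 p^{2}$
$\left(Z{\left(-19 \right)} + W{\left(19 \right)}\right)^{2} = \left(3 \left(-19\right) + 19 \left(1 + 4 \cdot 19\right)\right)^{2} = \left(-57 + 19 \left(1 + 76\right)\right)^{2} = \left(-57 + 19 \cdot 77\right)^{2} = \left(-57 + 1463\right)^{2} = 1406^{2} = 1976836$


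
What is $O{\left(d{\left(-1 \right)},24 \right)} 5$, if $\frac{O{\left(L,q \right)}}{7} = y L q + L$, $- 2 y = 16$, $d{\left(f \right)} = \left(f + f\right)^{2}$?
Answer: $-26740$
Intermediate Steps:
$d{\left(f \right)} = 4 f^{2}$ ($d{\left(f \right)} = \left(2 f\right)^{2} = 4 f^{2}$)
$y = -8$ ($y = \left(- \frac{1}{2}\right) 16 = -8$)
$O{\left(L,q \right)} = 7 L - 56 L q$ ($O{\left(L,q \right)} = 7 \left(- 8 L q + L\right) = 7 \left(L - 8 L q\right) = 7 L - 56 L q$)
$O{\left(d{\left(-1 \right)},24 \right)} 5 = 7 \cdot 4 \left(-1\right)^{2} \left(1 - 192\right) 5 = 7 \cdot 4 \cdot 1 \left(1 - 192\right) 5 = 7 \cdot 4 \left(-191\right) 5 = \left(-5348\right) 5 = -26740$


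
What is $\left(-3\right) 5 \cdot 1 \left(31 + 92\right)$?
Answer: $-1845$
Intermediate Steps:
$\left(-3\right) 5 \cdot 1 \left(31 + 92\right) = \left(-15\right) 1 \cdot 123 = \left(-15\right) 123 = -1845$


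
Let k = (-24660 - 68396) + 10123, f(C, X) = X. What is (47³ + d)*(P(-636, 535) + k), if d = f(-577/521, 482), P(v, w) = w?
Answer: -8594523390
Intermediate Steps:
d = 482
k = -82933 (k = -93056 + 10123 = -82933)
(47³ + d)*(P(-636, 535) + k) = (47³ + 482)*(535 - 82933) = (103823 + 482)*(-82398) = 104305*(-82398) = -8594523390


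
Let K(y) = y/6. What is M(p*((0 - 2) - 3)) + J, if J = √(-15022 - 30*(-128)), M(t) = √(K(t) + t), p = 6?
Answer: I*(√35 + √11182) ≈ 111.66*I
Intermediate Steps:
K(y) = y/6 (K(y) = y*(⅙) = y/6)
M(t) = √42*√t/6 (M(t) = √(t/6 + t) = √(7*t/6) = √42*√t/6)
J = I*√11182 (J = √(-15022 + 3840) = √(-11182) = I*√11182 ≈ 105.74*I)
M(p*((0 - 2) - 3)) + J = √42*√(6*((0 - 2) - 3))/6 + I*√11182 = √42*√(6*(-2 - 3))/6 + I*√11182 = √42*√(6*(-5))/6 + I*√11182 = √42*√(-30)/6 + I*√11182 = √42*(I*√30)/6 + I*√11182 = I*√35 + I*√11182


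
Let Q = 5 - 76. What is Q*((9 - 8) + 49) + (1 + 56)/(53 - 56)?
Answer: -3569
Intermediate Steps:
Q = -71
Q*((9 - 8) + 49) + (1 + 56)/(53 - 56) = -71*((9 - 8) + 49) + (1 + 56)/(53 - 56) = -71*(1 + 49) + 57/(-3) = -71*50 + 57*(-⅓) = -3550 - 19 = -3569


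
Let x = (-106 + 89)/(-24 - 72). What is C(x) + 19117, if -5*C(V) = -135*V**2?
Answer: 19576675/1024 ≈ 19118.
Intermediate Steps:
x = 17/96 (x = -17/(-96) = -17*(-1/96) = 17/96 ≈ 0.17708)
C(V) = 27*V**2 (C(V) = -(-27)*V**2 = 27*V**2)
C(x) + 19117 = 27*(17/96)**2 + 19117 = 27*(289/9216) + 19117 = 867/1024 + 19117 = 19576675/1024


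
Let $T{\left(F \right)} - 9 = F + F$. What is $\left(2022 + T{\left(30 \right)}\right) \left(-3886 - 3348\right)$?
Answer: $-15126294$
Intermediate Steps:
$T{\left(F \right)} = 9 + 2 F$ ($T{\left(F \right)} = 9 + \left(F + F\right) = 9 + 2 F$)
$\left(2022 + T{\left(30 \right)}\right) \left(-3886 - 3348\right) = \left(2022 + \left(9 + 2 \cdot 30\right)\right) \left(-3886 - 3348\right) = \left(2022 + \left(9 + 60\right)\right) \left(-7234\right) = \left(2022 + 69\right) \left(-7234\right) = 2091 \left(-7234\right) = -15126294$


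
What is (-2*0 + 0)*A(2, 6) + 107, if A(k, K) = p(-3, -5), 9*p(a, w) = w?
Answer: 107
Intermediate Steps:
p(a, w) = w/9
A(k, K) = -5/9 (A(k, K) = (⅑)*(-5) = -5/9)
(-2*0 + 0)*A(2, 6) + 107 = (-2*0 + 0)*(-5/9) + 107 = (0 + 0)*(-5/9) + 107 = 0*(-5/9) + 107 = 0 + 107 = 107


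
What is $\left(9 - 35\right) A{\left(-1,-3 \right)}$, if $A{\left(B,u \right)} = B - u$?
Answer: $-52$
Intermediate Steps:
$\left(9 - 35\right) A{\left(-1,-3 \right)} = \left(9 - 35\right) \left(-1 - -3\right) = - 26 \left(-1 + 3\right) = \left(-26\right) 2 = -52$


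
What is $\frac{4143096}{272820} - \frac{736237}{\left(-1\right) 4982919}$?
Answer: $\frac{1737130996297}{113286663465} \approx 15.334$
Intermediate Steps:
$\frac{4143096}{272820} - \frac{736237}{\left(-1\right) 4982919} = 4143096 \cdot \frac{1}{272820} - \frac{736237}{-4982919} = \frac{345258}{22735} - - \frac{736237}{4982919} = \frac{345258}{22735} + \frac{736237}{4982919} = \frac{1737130996297}{113286663465}$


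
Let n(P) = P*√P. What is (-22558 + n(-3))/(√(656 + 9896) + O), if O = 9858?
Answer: -(22558 + 3*I*√3)/(9858 + 2*√2638) ≈ -2.2647 - 0.00052166*I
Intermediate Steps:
n(P) = P^(3/2)
(-22558 + n(-3))/(√(656 + 9896) + O) = (-22558 + (-3)^(3/2))/(√(656 + 9896) + 9858) = (-22558 - 3*I*√3)/(√10552 + 9858) = (-22558 - 3*I*√3)/(2*√2638 + 9858) = (-22558 - 3*I*√3)/(9858 + 2*√2638)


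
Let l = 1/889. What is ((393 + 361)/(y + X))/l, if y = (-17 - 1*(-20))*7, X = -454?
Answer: -670306/433 ≈ -1548.1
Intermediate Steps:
l = 1/889 ≈ 0.0011249
y = 21 (y = (-17 + 20)*7 = 3*7 = 21)
((393 + 361)/(y + X))/l = ((393 + 361)/(21 - 454))/(1/889) = (754/(-433))*889 = (754*(-1/433))*889 = -754/433*889 = -670306/433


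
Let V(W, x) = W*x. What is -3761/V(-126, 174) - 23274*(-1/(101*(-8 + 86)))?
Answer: 89981389/28786212 ≈ 3.1259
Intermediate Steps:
-3761/V(-126, 174) - 23274*(-1/(101*(-8 + 86))) = -3761/((-126*174)) - 23274*(-1/(101*(-8 + 86))) = -3761/(-21924) - 23274/((-101*78)) = -3761*(-1/21924) - 23274/(-7878) = 3761/21924 - 23274*(-1/7878) = 3761/21924 + 3879/1313 = 89981389/28786212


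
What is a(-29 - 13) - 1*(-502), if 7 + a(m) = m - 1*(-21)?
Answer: 474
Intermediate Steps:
a(m) = 14 + m (a(m) = -7 + (m - 1*(-21)) = -7 + (m + 21) = -7 + (21 + m) = 14 + m)
a(-29 - 13) - 1*(-502) = (14 + (-29 - 13)) - 1*(-502) = (14 - 42) + 502 = -28 + 502 = 474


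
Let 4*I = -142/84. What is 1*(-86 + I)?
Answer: -14519/168 ≈ -86.423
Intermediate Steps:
I = -71/168 (I = (-142/84)/4 = (-142*1/84)/4 = (¼)*(-71/42) = -71/168 ≈ -0.42262)
1*(-86 + I) = 1*(-86 - 71/168) = 1*(-14519/168) = -14519/168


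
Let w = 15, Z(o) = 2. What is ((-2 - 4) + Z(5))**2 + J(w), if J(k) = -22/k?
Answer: 218/15 ≈ 14.533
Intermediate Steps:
((-2 - 4) + Z(5))**2 + J(w) = ((-2 - 4) + 2)**2 - 22/15 = (-6 + 2)**2 - 22*1/15 = (-4)**2 - 22/15 = 16 - 22/15 = 218/15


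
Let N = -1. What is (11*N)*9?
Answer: -99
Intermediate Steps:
(11*N)*9 = (11*(-1))*9 = -11*9 = -99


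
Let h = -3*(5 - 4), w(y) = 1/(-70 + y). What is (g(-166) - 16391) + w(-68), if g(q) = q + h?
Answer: -2285281/138 ≈ -16560.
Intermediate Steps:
h = -3 (h = -3*1 = -3)
g(q) = -3 + q (g(q) = q - 3 = -3 + q)
(g(-166) - 16391) + w(-68) = ((-3 - 166) - 16391) + 1/(-70 - 68) = (-169 - 16391) + 1/(-138) = -16560 - 1/138 = -2285281/138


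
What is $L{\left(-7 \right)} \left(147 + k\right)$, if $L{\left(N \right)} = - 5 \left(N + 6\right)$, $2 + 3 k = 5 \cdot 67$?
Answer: $1290$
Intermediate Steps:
$k = 111$ ($k = - \frac{2}{3} + \frac{5 \cdot 67}{3} = - \frac{2}{3} + \frac{1}{3} \cdot 335 = - \frac{2}{3} + \frac{335}{3} = 111$)
$L{\left(N \right)} = -30 - 5 N$ ($L{\left(N \right)} = - 5 \left(6 + N\right) = -30 - 5 N$)
$L{\left(-7 \right)} \left(147 + k\right) = \left(-30 - -35\right) \left(147 + 111\right) = \left(-30 + 35\right) 258 = 5 \cdot 258 = 1290$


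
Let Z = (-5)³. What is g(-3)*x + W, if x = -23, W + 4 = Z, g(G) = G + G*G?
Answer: -267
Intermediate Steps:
Z = -125
g(G) = G + G²
W = -129 (W = -4 - 125 = -129)
g(-3)*x + W = -3*(1 - 3)*(-23) - 129 = -3*(-2)*(-23) - 129 = 6*(-23) - 129 = -138 - 129 = -267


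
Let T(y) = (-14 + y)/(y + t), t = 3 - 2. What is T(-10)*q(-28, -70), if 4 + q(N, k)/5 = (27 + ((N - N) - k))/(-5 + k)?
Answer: -3176/45 ≈ -70.578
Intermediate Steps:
t = 1
T(y) = (-14 + y)/(1 + y) (T(y) = (-14 + y)/(y + 1) = (-14 + y)/(1 + y))
q(N, k) = -20 + 5*(27 - k)/(-5 + k) (q(N, k) = -20 + 5*((27 + ((N - N) - k))/(-5 + k)) = -20 + 5*((27 + (0 - k))/(-5 + k)) = -20 + 5*((27 - k)/(-5 + k)) = -20 + 5*(27 - k)/(-5 + k))
T(-10)*q(-28, -70) = ((-14 - 10)/(1 - 10))*(5*(47 - 5*(-70))/(-5 - 70)) = (-24/(-9))*(5*(47 + 350)/(-75)) = (-⅑*(-24))*(5*(-1/75)*397) = (8/3)*(-397/15) = -3176/45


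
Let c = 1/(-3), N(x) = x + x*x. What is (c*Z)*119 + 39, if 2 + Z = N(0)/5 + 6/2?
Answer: -⅔ ≈ -0.66667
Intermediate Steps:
N(x) = x + x²
c = -⅓ ≈ -0.33333
Z = 1 (Z = -2 + ((0*(1 + 0))/5 + 6/2) = -2 + ((0*1)*(⅕) + 6*(½)) = -2 + (0*(⅕) + 3) = -2 + (0 + 3) = -2 + 3 = 1)
(c*Z)*119 + 39 = -⅓*1*119 + 39 = -⅓*119 + 39 = -119/3 + 39 = -⅔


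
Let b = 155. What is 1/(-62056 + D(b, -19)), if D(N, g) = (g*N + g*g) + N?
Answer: -1/64485 ≈ -1.5507e-5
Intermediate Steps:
D(N, g) = N + g² + N*g (D(N, g) = (N*g + g²) + N = (g² + N*g) + N = N + g² + N*g)
1/(-62056 + D(b, -19)) = 1/(-62056 + (155 + (-19)² + 155*(-19))) = 1/(-62056 + (155 + 361 - 2945)) = 1/(-62056 - 2429) = 1/(-64485) = -1/64485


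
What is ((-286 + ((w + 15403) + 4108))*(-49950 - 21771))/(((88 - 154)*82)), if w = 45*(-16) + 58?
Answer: 443785641/1804 ≈ 2.4600e+5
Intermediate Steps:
w = -662 (w = -720 + 58 = -662)
((-286 + ((w + 15403) + 4108))*(-49950 - 21771))/(((88 - 154)*82)) = ((-286 + ((-662 + 15403) + 4108))*(-49950 - 21771))/(((88 - 154)*82)) = ((-286 + (14741 + 4108))*(-71721))/((-66*82)) = ((-286 + 18849)*(-71721))/(-5412) = (18563*(-71721))*(-1/5412) = -1331356923*(-1/5412) = 443785641/1804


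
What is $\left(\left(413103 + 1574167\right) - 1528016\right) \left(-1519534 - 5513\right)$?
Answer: $-700383934938$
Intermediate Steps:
$\left(\left(413103 + 1574167\right) - 1528016\right) \left(-1519534 - 5513\right) = \left(1987270 - 1528016\right) \left(-1525047\right) = 459254 \left(-1525047\right) = -700383934938$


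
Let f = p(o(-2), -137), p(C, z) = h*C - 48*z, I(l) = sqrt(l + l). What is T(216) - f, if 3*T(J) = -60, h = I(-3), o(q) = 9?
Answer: -6596 - 9*I*sqrt(6) ≈ -6596.0 - 22.045*I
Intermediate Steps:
I(l) = sqrt(2)*sqrt(l) (I(l) = sqrt(2*l) = sqrt(2)*sqrt(l))
h = I*sqrt(6) (h = sqrt(2)*sqrt(-3) = sqrt(2)*(I*sqrt(3)) = I*sqrt(6) ≈ 2.4495*I)
p(C, z) = -48*z + I*C*sqrt(6) (p(C, z) = (I*sqrt(6))*C - 48*z = I*C*sqrt(6) - 48*z = -48*z + I*C*sqrt(6))
f = 6576 + 9*I*sqrt(6) (f = -48*(-137) + I*9*sqrt(6) = 6576 + 9*I*sqrt(6) ≈ 6576.0 + 22.045*I)
T(J) = -20 (T(J) = (1/3)*(-60) = -20)
T(216) - f = -20 - (6576 + 9*I*sqrt(6)) = -20 + (-6576 - 9*I*sqrt(6)) = -6596 - 9*I*sqrt(6)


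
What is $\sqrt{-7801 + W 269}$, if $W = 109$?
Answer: $4 \sqrt{1345} \approx 146.7$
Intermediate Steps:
$\sqrt{-7801 + W 269} = \sqrt{-7801 + 109 \cdot 269} = \sqrt{-7801 + 29321} = \sqrt{21520} = 4 \sqrt{1345}$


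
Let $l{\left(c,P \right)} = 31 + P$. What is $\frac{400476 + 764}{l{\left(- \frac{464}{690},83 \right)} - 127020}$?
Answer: $- \frac{200620}{63453} \approx -3.1617$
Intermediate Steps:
$\frac{400476 + 764}{l{\left(- \frac{464}{690},83 \right)} - 127020} = \frac{400476 + 764}{\left(31 + 83\right) - 127020} = \frac{401240}{114 - 127020} = \frac{401240}{-126906} = 401240 \left(- \frac{1}{126906}\right) = - \frac{200620}{63453}$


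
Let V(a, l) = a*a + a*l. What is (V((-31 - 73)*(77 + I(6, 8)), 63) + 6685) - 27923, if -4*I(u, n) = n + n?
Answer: 57138930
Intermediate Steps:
I(u, n) = -n/2 (I(u, n) = -(n + n)/4 = -n/2)
V(a, l) = a² + a*l
(V((-31 - 73)*(77 + I(6, 8)), 63) + 6685) - 27923 = (((-31 - 73)*(77 - ½*8))*((-31 - 73)*(77 - ½*8) + 63) + 6685) - 27923 = ((-104*(77 - 4))*(-104*(77 - 4) + 63) + 6685) - 27923 = ((-104*73)*(-104*73 + 63) + 6685) - 27923 = (-7592*(-7592 + 63) + 6685) - 27923 = (-7592*(-7529) + 6685) - 27923 = (57160168 + 6685) - 27923 = 57166853 - 27923 = 57138930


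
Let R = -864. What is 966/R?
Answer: -161/144 ≈ -1.1181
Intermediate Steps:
966/R = 966/(-864) = 966*(-1/864) = -161/144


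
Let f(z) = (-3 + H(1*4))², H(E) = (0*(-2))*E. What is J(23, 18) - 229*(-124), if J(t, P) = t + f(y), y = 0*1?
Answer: 28428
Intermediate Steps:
y = 0
H(E) = 0 (H(E) = 0*E = 0)
f(z) = 9 (f(z) = (-3 + 0)² = (-3)² = 9)
J(t, P) = 9 + t (J(t, P) = t + 9 = 9 + t)
J(23, 18) - 229*(-124) = (9 + 23) - 229*(-124) = 32 + 28396 = 28428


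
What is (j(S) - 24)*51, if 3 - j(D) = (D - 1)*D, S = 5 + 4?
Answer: -4743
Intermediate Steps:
S = 9
j(D) = 3 - D*(-1 + D) (j(D) = 3 - (D - 1)*D = 3 - (-1 + D)*D = 3 - D*(-1 + D))
(j(S) - 24)*51 = ((3 + 9 - 1*9²) - 24)*51 = ((3 + 9 - 1*81) - 24)*51 = ((3 + 9 - 81) - 24)*51 = (-69 - 24)*51 = -93*51 = -4743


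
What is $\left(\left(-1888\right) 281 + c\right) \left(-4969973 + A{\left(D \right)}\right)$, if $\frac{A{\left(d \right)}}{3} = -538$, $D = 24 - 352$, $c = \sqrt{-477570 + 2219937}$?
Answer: $2637566107936 - 4971587 \sqrt{1742367} \approx 2.631 \cdot 10^{12}$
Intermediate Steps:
$c = \sqrt{1742367} \approx 1320.0$
$D = -328$ ($D = 24 - 352 = -328$)
$A{\left(d \right)} = -1614$ ($A{\left(d \right)} = 3 \left(-538\right) = -1614$)
$\left(\left(-1888\right) 281 + c\right) \left(-4969973 + A{\left(D \right)}\right) = \left(\left(-1888\right) 281 + \sqrt{1742367}\right) \left(-4969973 - 1614\right) = \left(-530528 + \sqrt{1742367}\right) \left(-4971587\right) = 2637566107936 - 4971587 \sqrt{1742367}$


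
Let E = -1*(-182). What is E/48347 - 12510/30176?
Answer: -23051113/56112272 ≈ -0.41080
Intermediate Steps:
E = 182
E/48347 - 12510/30176 = 182/48347 - 12510/30176 = 182*(1/48347) - 12510*1/30176 = 14/3719 - 6255/15088 = -23051113/56112272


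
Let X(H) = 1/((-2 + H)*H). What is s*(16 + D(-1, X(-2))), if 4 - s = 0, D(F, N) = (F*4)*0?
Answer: 64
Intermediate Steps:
X(H) = 1/(H*(-2 + H))
D(F, N) = 0 (D(F, N) = (4*F)*0 = 0)
s = 4 (s = 4 - 1*0 = 4 + 0 = 4)
s*(16 + D(-1, X(-2))) = 4*(16 + 0) = 4*16 = 64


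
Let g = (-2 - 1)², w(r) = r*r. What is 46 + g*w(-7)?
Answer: 487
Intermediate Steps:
w(r) = r²
g = 9 (g = (-3)² = 9)
46 + g*w(-7) = 46 + 9*(-7)² = 46 + 9*49 = 46 + 441 = 487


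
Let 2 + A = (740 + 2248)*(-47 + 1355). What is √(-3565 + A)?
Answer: √3904737 ≈ 1976.0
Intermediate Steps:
A = 3908302 (A = -2 + (740 + 2248)*(-47 + 1355) = -2 + 2988*1308 = -2 + 3908304 = 3908302)
√(-3565 + A) = √(-3565 + 3908302) = √3904737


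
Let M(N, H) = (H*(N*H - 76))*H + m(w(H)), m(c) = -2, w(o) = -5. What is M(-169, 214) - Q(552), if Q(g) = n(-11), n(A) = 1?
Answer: -1659738635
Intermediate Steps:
Q(g) = 1
M(N, H) = -2 + H²*(-76 + H*N) (M(N, H) = (H*(N*H - 76))*H - 2 = (H*(H*N - 76))*H - 2 = (H*(-76 + H*N))*H - 2 = H²*(-76 + H*N) - 2 = -2 + H²*(-76 + H*N))
M(-169, 214) - Q(552) = (-2 - 76*214² - 169*214³) - 1*1 = (-2 - 76*45796 - 169*9800344) - 1 = (-2 - 3480496 - 1656258136) - 1 = -1659738634 - 1 = -1659738635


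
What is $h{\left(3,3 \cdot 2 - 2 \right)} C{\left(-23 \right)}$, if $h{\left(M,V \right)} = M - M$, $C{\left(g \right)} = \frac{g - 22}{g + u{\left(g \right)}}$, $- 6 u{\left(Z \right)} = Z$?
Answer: $0$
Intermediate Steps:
$u{\left(Z \right)} = - \frac{Z}{6}$
$C{\left(g \right)} = \frac{6 \left(-22 + g\right)}{5 g}$ ($C{\left(g \right)} = \frac{g - 22}{g - \frac{g}{6}} = \frac{-22 + g}{\frac{5}{6} g} = \left(-22 + g\right) \frac{6}{5 g} = \frac{6 \left(-22 + g\right)}{5 g}$)
$h{\left(M,V \right)} = 0$
$h{\left(3,3 \cdot 2 - 2 \right)} C{\left(-23 \right)} = 0 \frac{6 \left(-22 - 23\right)}{5 \left(-23\right)} = 0 \cdot \frac{6}{5} \left(- \frac{1}{23}\right) \left(-45\right) = 0 \cdot \frac{54}{23} = 0$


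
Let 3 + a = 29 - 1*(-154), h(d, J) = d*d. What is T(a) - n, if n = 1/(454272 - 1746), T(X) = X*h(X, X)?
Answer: 2639131631999/452526 ≈ 5.8320e+6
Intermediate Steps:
h(d, J) = d²
a = 180 (a = -3 + (29 - 1*(-154)) = -3 + (29 + 154) = -3 + 183 = 180)
T(X) = X³ (T(X) = X*X² = X³)
n = 1/452526 ≈ 2.2098e-6
T(a) - n = 180³ - 1*1/452526 = 5832000 - 1/452526 = 2639131631999/452526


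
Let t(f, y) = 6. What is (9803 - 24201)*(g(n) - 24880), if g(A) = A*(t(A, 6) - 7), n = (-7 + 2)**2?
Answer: 358582190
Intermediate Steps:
n = 25 (n = (-5)**2 = 25)
g(A) = -A (g(A) = A*(6 - 7) = A*(-1) = -A)
(9803 - 24201)*(g(n) - 24880) = (9803 - 24201)*(-1*25 - 24880) = -14398*(-25 - 24880) = -14398*(-24905) = 358582190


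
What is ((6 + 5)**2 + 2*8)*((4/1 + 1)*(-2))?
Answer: -1370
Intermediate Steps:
((6 + 5)**2 + 2*8)*((4/1 + 1)*(-2)) = (11**2 + 16)*((4*1 + 1)*(-2)) = (121 + 16)*((4 + 1)*(-2)) = 137*(5*(-2)) = 137*(-10) = -1370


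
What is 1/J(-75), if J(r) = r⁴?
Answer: 1/31640625 ≈ 3.1605e-8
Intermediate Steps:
1/J(-75) = 1/((-75)⁴) = 1/31640625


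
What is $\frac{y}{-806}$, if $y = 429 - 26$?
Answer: $- \frac{1}{2} \approx -0.5$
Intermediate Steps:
$y = 403$ ($y = 429 - 26 = 403$)
$\frac{y}{-806} = \frac{403}{-806} = 403 \left(- \frac{1}{806}\right) = - \frac{1}{2}$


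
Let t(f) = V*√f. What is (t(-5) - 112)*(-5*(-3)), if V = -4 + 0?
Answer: -1680 - 60*I*√5 ≈ -1680.0 - 134.16*I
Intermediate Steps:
V = -4
t(f) = -4*√f
(t(-5) - 112)*(-5*(-3)) = (-4*I*√5 - 112)*(-5*(-3)) = (-4*I*√5 - 112)*15 = (-112 - 4*I*√5)*15 = -1680 - 60*I*√5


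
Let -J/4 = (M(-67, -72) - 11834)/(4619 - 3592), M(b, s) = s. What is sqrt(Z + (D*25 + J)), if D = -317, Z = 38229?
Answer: 2*sqrt(8002854366)/1027 ≈ 174.21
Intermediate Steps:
J = 47624/1027 (J = -4*(-72 - 11834)/(4619 - 3592) = -(-47624)/1027 = -4*(-11906/1027) = 47624/1027 ≈ 46.372)
sqrt(Z + (D*25 + J)) = sqrt(38229 + (-317*25 + 47624/1027)) = sqrt(38229 + (-7925 + 47624/1027)) = sqrt(38229 - 8091351/1027) = sqrt(31169832/1027) = 2*sqrt(8002854366)/1027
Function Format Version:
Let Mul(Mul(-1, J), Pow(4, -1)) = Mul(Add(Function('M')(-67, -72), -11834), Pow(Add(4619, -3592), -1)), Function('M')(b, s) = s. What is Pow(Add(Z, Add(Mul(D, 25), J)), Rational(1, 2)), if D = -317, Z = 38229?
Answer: Mul(Rational(2, 1027), Pow(8002854366, Rational(1, 2))) ≈ 174.21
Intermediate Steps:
J = Rational(47624, 1027) (J = Mul(-4, Mul(Add(-72, -11834), Pow(Add(4619, -3592), -1))) = Mul(-4, Mul(-11906, Pow(1027, -1))) = Mul(-4, Mul(-11906, Rational(1, 1027))) = Mul(-4, Rational(-11906, 1027)) = Rational(47624, 1027) ≈ 46.372)
Pow(Add(Z, Add(Mul(D, 25), J)), Rational(1, 2)) = Pow(Add(38229, Add(Mul(-317, 25), Rational(47624, 1027))), Rational(1, 2)) = Pow(Add(38229, Add(-7925, Rational(47624, 1027))), Rational(1, 2)) = Pow(Add(38229, Rational(-8091351, 1027)), Rational(1, 2)) = Pow(Rational(31169832, 1027), Rational(1, 2)) = Mul(Rational(2, 1027), Pow(8002854366, Rational(1, 2)))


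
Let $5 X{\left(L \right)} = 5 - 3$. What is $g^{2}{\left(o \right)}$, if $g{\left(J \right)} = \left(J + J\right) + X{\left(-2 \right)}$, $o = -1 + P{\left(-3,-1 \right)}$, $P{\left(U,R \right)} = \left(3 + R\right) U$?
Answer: $\frac{4624}{25} \approx 184.96$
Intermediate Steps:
$P{\left(U,R \right)} = U \left(3 + R\right)$
$X{\left(L \right)} = \frac{2}{5}$ ($X{\left(L \right)} = \frac{5 - 3}{5} = \frac{1}{5} \cdot 2 = \frac{2}{5}$)
$o = -7$ ($o = -1 - 3 \left(3 - 1\right) = -1 - 6 = -7$)
$g{\left(J \right)} = \frac{2}{5} + 2 J$ ($g{\left(J \right)} = \left(J + J\right) + \frac{2}{5} = 2 J + \frac{2}{5} = \frac{2}{5} + 2 J$)
$g^{2}{\left(o \right)} = \left(\frac{2}{5} + 2 \left(-7\right)\right)^{2} = \left(\frac{2}{5} - 14\right)^{2} = \left(- \frac{68}{5}\right)^{2} = \frac{4624}{25}$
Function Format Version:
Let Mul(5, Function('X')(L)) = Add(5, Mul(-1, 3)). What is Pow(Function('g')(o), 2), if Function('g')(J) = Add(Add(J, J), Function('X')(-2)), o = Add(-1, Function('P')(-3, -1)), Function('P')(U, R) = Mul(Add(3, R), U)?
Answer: Rational(4624, 25) ≈ 184.96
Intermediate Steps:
Function('P')(U, R) = Mul(U, Add(3, R))
Function('X')(L) = Rational(2, 5) (Function('X')(L) = Mul(Rational(1, 5), Add(5, Mul(-1, 3))) = Mul(Rational(1, 5), Add(5, -3)) = Mul(Rational(1, 5), 2) = Rational(2, 5))
o = -7 (o = Add(-1, Mul(-3, Add(3, -1))) = Add(-1, Mul(-3, 2)) = Add(-1, -6) = -7)
Function('g')(J) = Add(Rational(2, 5), Mul(2, J)) (Function('g')(J) = Add(Add(J, J), Rational(2, 5)) = Add(Mul(2, J), Rational(2, 5)) = Add(Rational(2, 5), Mul(2, J)))
Pow(Function('g')(o), 2) = Pow(Add(Rational(2, 5), Mul(2, -7)), 2) = Pow(Add(Rational(2, 5), -14), 2) = Pow(Rational(-68, 5), 2) = Rational(4624, 25)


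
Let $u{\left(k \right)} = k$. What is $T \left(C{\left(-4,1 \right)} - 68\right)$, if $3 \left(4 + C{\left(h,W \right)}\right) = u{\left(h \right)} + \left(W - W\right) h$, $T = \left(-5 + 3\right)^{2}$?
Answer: $- \frac{880}{3} \approx -293.33$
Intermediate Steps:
$T = 4$ ($T = \left(-2\right)^{2} = 4$)
$C{\left(h,W \right)} = -4 + \frac{h}{3}$ ($C{\left(h,W \right)} = -4 + \frac{h + \left(W - W\right) h}{3} = -4 + \frac{h + 0 h}{3} = -4 + \frac{h + 0}{3} = -4 + \frac{h}{3}$)
$T \left(C{\left(-4,1 \right)} - 68\right) = 4 \left(\left(-4 + \frac{1}{3} \left(-4\right)\right) - 68\right) = 4 \left(\left(-4 - \frac{4}{3}\right) - 68\right) = 4 \left(- \frac{16}{3} - 68\right) = 4 \left(- \frac{220}{3}\right) = - \frac{880}{3}$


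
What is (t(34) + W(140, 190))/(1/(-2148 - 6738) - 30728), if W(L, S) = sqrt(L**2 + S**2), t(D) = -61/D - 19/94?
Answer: 14173170/218166158191 - 88860*sqrt(557)/273049009 ≈ -0.0076156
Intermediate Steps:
t(D) = -19/94 - 61/D (t(D) = -61/D - 19*1/94 = -61/D - 19/94 = -19/94 - 61/D)
(t(34) + W(140, 190))/(1/(-2148 - 6738) - 30728) = ((-19/94 - 61/34) + sqrt(140**2 + 190**2))/(1/(-2148 - 6738) - 30728) = ((-19/94 - 61*1/34) + sqrt(19600 + 36100))/(1/(-8886) - 30728) = ((-19/94 - 61/34) + sqrt(55700))/(-1/8886 - 30728) = (-1595/799 + 10*sqrt(557))/(-273049009/8886) = (-1595/799 + 10*sqrt(557))*(-8886/273049009) = 14173170/218166158191 - 88860*sqrt(557)/273049009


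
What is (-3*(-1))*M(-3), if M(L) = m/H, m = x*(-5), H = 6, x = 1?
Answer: -5/2 ≈ -2.5000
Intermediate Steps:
m = -5 (m = 1*(-5) = -5)
M(L) = -⅚ (M(L) = -5/6 = -5*⅙ = -⅚)
(-3*(-1))*M(-3) = -3*(-1)*(-⅚) = 3*(-⅚) = -5/2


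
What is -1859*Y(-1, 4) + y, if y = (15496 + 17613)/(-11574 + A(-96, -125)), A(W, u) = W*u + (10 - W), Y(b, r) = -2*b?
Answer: -1944867/532 ≈ -3655.8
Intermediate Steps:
A(W, u) = 10 - W + W*u
y = 33109/532 (y = (15496 + 17613)/(-11574 + (10 - 1*(-96) - 96*(-125))) = 33109/(-11574 + (10 + 96 + 12000)) = 33109/(-11574 + 12106) = 33109/532 ≈ 62.235)
-1859*Y(-1, 4) + y = -(-3718)*(-1) + 33109/532 = -1859*2 + 33109/532 = -3718 + 33109/532 = -1944867/532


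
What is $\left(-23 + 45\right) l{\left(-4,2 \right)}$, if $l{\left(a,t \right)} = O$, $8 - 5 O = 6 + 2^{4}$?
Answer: $- \frac{308}{5} \approx -61.6$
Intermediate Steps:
$O = - \frac{14}{5}$ ($O = \frac{8}{5} - \frac{6 + 2^{4}}{5} = \frac{8}{5} - \frac{6 + 16}{5} = \frac{8}{5} - \frac{22}{5} = - \frac{14}{5} \approx -2.8$)
$l{\left(a,t \right)} = - \frac{14}{5}$
$\left(-23 + 45\right) l{\left(-4,2 \right)} = \left(-23 + 45\right) \left(- \frac{14}{5}\right) = 22 \left(- \frac{14}{5}\right) = - \frac{308}{5}$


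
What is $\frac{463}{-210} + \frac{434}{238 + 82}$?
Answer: $- \frac{2851}{3360} \approx -0.84851$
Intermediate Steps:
$\frac{463}{-210} + \frac{434}{238 + 82} = 463 \left(- \frac{1}{210}\right) + \frac{434}{320} = - \frac{463}{210} + 434 \cdot \frac{1}{320} = - \frac{463}{210} + \frac{217}{160} = - \frac{2851}{3360}$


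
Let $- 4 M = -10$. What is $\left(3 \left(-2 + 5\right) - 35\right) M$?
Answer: $-65$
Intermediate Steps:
$M = \frac{5}{2}$ ($M = \left(- \frac{1}{4}\right) \left(-10\right) = \frac{5}{2} \approx 2.5$)
$\left(3 \left(-2 + 5\right) - 35\right) M = \left(3 \left(-2 + 5\right) - 35\right) \frac{5}{2} = \left(3 \cdot 3 - 35\right) \frac{5}{2} = \left(9 - 35\right) \frac{5}{2} = \left(-26\right) \frac{5}{2} = -65$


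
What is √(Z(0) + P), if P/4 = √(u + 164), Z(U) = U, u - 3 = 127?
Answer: 2*6^(¼)*√7 ≈ 8.2816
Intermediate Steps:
u = 130 (u = 3 + 127 = 130)
P = 28*√6 (P = 4*√(130 + 164) = 4*√294 = 4*(7*√6) = 28*√6 ≈ 68.586)
√(Z(0) + P) = √(0 + 28*√6) = √(28*√6) = 2*6^(¼)*√7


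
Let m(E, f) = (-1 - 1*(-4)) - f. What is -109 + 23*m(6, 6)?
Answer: -178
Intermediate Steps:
m(E, f) = 3 - f (m(E, f) = (-1 + 4) - f = 3 - f)
-109 + 23*m(6, 6) = -109 + 23*(3 - 1*6) = -109 + 23*(3 - 6) = -109 + 23*(-3) = -109 - 69 = -178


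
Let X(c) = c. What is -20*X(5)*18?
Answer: -1800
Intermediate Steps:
-20*X(5)*18 = -20*5*18 = -100*18 = -1800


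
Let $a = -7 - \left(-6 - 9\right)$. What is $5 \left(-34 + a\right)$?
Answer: $-130$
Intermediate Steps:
$a = 8$ ($a = -7 - -15 = -7 + 15 = 8$)
$5 \left(-34 + a\right) = 5 \left(-34 + 8\right) = 5 \left(-26\right) = -130$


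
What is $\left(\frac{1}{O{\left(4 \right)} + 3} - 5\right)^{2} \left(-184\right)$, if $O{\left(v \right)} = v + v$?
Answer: $- \frac{536544}{121} \approx -4434.3$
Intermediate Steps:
$O{\left(v \right)} = 2 v$
$\left(\frac{1}{O{\left(4 \right)} + 3} - 5\right)^{2} \left(-184\right) = \left(\frac{1}{2 \cdot 4 + 3} - 5\right)^{2} \left(-184\right) = \left(\frac{1}{8 + 3} - 5\right)^{2} \left(-184\right) = \left(\frac{1}{11} - 5\right)^{2} \left(-184\right) = \left(- \frac{54}{11}\right)^{2} \left(-184\right) = \frac{2916}{121} \left(-184\right) = - \frac{536544}{121}$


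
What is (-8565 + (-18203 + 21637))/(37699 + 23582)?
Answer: -5131/61281 ≈ -0.083729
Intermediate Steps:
(-8565 + (-18203 + 21637))/(37699 + 23582) = (-8565 + 3434)/61281 = -5131*1/61281 = -5131/61281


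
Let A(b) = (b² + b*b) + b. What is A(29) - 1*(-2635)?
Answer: 4346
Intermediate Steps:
A(b) = b + 2*b² (A(b) = (b² + b²) + b = 2*b² + b = b + 2*b²)
A(29) - 1*(-2635) = 29*(1 + 2*29) - 1*(-2635) = 29*(1 + 58) + 2635 = 29*59 + 2635 = 1711 + 2635 = 4346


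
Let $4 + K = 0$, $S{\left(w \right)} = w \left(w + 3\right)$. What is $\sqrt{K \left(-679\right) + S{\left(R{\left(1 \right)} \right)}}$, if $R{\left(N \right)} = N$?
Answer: $4 \sqrt{170} \approx 52.154$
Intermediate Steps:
$S{\left(w \right)} = w \left(3 + w\right)$
$K = -4$ ($K = -4 + 0 = -4$)
$\sqrt{K \left(-679\right) + S{\left(R{\left(1 \right)} \right)}} = \sqrt{\left(-4\right) \left(-679\right) + 1 \left(3 + 1\right)} = \sqrt{2716 + 1 \cdot 4} = \sqrt{2716 + 4} = \sqrt{2720} = 4 \sqrt{170}$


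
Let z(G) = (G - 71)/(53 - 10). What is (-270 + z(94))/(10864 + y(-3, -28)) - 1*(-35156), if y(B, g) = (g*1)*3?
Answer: 16296200653/463540 ≈ 35156.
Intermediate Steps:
y(B, g) = 3*g (y(B, g) = g*3 = 3*g)
z(G) = -71/43 + G/43 (z(G) = (-71 + G)/43 = (-71 + G)*(1/43) = -71/43 + G/43)
(-270 + z(94))/(10864 + y(-3, -28)) - 1*(-35156) = (-270 + (-71/43 + (1/43)*94))/(10864 + 3*(-28)) - 1*(-35156) = (-270 + (-71/43 + 94/43))/(10864 - 84) + 35156 = (-270 + 23/43)/10780 + 35156 = -11587/43*1/10780 + 35156 = -11587/463540 + 35156 = 16296200653/463540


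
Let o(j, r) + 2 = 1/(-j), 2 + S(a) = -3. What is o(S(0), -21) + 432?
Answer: 2151/5 ≈ 430.20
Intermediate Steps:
S(a) = -5 (S(a) = -2 - 3 = -5)
o(j, r) = -2 - 1/j (o(j, r) = -2 + 1/(-j) = -2 - 1/j)
o(S(0), -21) + 432 = (-2 - 1/(-5)) + 432 = (-2 - 1*(-⅕)) + 432 = (-2 + ⅕) + 432 = -9/5 + 432 = 2151/5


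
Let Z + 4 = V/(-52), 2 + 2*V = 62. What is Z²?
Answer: 14161/676 ≈ 20.948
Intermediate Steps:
V = 30 (V = -1 + (½)*62 = -1 + 31 = 30)
Z = -119/26 (Z = -4 + 30/(-52) = -4 + 30*(-1/52) = -4 - 15/26 = -119/26 ≈ -4.5769)
Z² = (-119/26)² = 14161/676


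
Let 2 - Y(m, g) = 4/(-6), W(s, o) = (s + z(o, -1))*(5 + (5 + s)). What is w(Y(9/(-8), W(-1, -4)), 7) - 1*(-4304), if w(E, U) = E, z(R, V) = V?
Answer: 12920/3 ≈ 4306.7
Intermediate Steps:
W(s, o) = (-1 + s)*(10 + s) (W(s, o) = (s - 1)*(5 + (5 + s)) = (-1 + s)*(10 + s))
Y(m, g) = 8/3 (Y(m, g) = 2 - 4/(-6) = 2 - 4*(-1)/6 = 2 - 1*(-⅔) = 2 + ⅔ = 8/3)
w(Y(9/(-8), W(-1, -4)), 7) - 1*(-4304) = 8/3 - 1*(-4304) = 8/3 + 4304 = 12920/3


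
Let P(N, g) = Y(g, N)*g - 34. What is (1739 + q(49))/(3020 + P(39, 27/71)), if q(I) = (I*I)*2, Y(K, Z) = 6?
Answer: 464411/212168 ≈ 2.1889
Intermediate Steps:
q(I) = 2*I² (q(I) = I²*2 = 2*I²)
P(N, g) = -34 + 6*g (P(N, g) = 6*g - 34 = -34 + 6*g)
(1739 + q(49))/(3020 + P(39, 27/71)) = (1739 + 2*49²)/(3020 + (-34 + 6*(27/71))) = (1739 + 2*2401)/(3020 + (-34 + 6*(27*(1/71)))) = (1739 + 4802)/(3020 + (-34 + 6*(27/71))) = 6541/(3020 + (-34 + 162/71)) = 6541/(3020 - 2252/71) = 6541/(212168/71) = 6541*(71/212168) = 464411/212168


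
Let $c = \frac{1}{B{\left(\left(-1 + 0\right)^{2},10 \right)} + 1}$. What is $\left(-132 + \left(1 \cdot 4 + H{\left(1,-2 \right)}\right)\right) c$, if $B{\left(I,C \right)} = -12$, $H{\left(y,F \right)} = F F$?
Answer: $\frac{124}{11} \approx 11.273$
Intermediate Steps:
$H{\left(y,F \right)} = F^{2}$
$c = - \frac{1}{11}$ ($c = \frac{1}{-12 + 1} = \frac{1}{-11} = - \frac{1}{11} \approx -0.090909$)
$\left(-132 + \left(1 \cdot 4 + H{\left(1,-2 \right)}\right)\right) c = \left(-132 + \left(1 \cdot 4 + \left(-2\right)^{2}\right)\right) \left(- \frac{1}{11}\right) = \left(-132 + \left(4 + 4\right)\right) \left(- \frac{1}{11}\right) = \left(-132 + 8\right) \left(- \frac{1}{11}\right) = \left(-124\right) \left(- \frac{1}{11}\right) = \frac{124}{11}$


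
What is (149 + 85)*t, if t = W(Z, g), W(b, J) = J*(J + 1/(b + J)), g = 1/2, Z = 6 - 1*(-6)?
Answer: 3393/50 ≈ 67.860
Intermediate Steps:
Z = 12 (Z = 6 + 6 = 12)
g = ½ (g = 1*(½) = ½ ≈ 0.50000)
W(b, J) = J*(J + 1/(J + b))
t = 29/100 (t = (1 + (½)² + (½)*12)/(2*(½ + 12)) = (1 + ¼ + 6)/(2*(25/2)) = (½)*(2/25)*(29/4) = 29/100 ≈ 0.29000)
(149 + 85)*t = (149 + 85)*(29/100) = 234*(29/100) = 3393/50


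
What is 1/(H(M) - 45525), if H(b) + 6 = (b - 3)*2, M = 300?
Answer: -1/44937 ≈ -2.2253e-5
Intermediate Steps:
H(b) = -12 + 2*b (H(b) = -6 + (b - 3)*2 = -6 + (-3 + b)*2 = -6 + (-6 + 2*b) = -12 + 2*b)
1/(H(M) - 45525) = 1/((-12 + 2*300) - 45525) = 1/((-12 + 600) - 45525) = 1/(588 - 45525) = 1/(-44937) = -1/44937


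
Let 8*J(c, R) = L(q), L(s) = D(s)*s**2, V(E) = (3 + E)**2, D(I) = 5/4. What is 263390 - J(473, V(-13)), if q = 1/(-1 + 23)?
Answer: 4079384315/15488 ≈ 2.6339e+5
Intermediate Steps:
D(I) = 5/4 (D(I) = 5*(1/4) = 5/4)
q = 1/22 ≈ 0.045455
L(s) = 5*s**2/4
J(c, R) = 5/15488 (J(c, R) = (5*(1/22)**2/4)/8 = ((5/4)*(1/484))/8 = (1/8)*(5/1936) = 5/15488)
263390 - J(473, V(-13)) = 263390 - 1*5/15488 = 263390 - 5/15488 = 4079384315/15488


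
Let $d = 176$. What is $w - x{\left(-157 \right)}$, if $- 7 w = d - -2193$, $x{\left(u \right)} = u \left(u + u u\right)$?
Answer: $\frac{26914339}{7} \approx 3.8449 \cdot 10^{6}$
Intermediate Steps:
$x{\left(u \right)} = u \left(u + u^{2}\right)$
$w = - \frac{2369}{7}$ ($w = - \frac{176 - -2193}{7} = - \frac{176 + 2193}{7} = \left(- \frac{1}{7}\right) 2369 = - \frac{2369}{7} \approx -338.43$)
$w - x{\left(-157 \right)} = - \frac{2369}{7} - \left(-157\right)^{2} \left(1 - 157\right) = - \frac{2369}{7} - 24649 \left(-156\right) = - \frac{2369}{7} - -3845244 = - \frac{2369}{7} + 3845244 = \frac{26914339}{7}$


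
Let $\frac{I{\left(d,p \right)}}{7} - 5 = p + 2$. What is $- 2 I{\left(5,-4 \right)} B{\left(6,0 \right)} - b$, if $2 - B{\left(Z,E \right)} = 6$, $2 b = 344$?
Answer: $-4$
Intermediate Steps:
$I{\left(d,p \right)} = 49 + 7 p$ ($I{\left(d,p \right)} = 35 + 7 \left(p + 2\right) = 35 + 7 \left(2 + p\right) = 35 + \left(14 + 7 p\right) = 49 + 7 p$)
$b = 172$ ($b = \frac{1}{2} \cdot 344 = 172$)
$B{\left(Z,E \right)} = -4$ ($B{\left(Z,E \right)} = 2 - 6 = -4$)
$- 2 I{\left(5,-4 \right)} B{\left(6,0 \right)} - b = - 2 \left(49 + 7 \left(-4\right)\right) \left(-4\right) - 172 = - 2 \left(49 - 28\right) \left(-4\right) - 172 = \left(-2\right) 21 \left(-4\right) - 172 = \left(-42\right) \left(-4\right) - 172 = 168 - 172 = -4$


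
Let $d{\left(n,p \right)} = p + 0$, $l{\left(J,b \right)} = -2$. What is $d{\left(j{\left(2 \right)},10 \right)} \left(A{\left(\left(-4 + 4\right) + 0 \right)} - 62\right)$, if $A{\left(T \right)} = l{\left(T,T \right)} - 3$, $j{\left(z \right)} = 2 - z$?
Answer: $-670$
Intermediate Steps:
$d{\left(n,p \right)} = p$
$A{\left(T \right)} = -5$ ($A{\left(T \right)} = -2 - 3 = -5$)
$d{\left(j{\left(2 \right)},10 \right)} \left(A{\left(\left(-4 + 4\right) + 0 \right)} - 62\right) = 10 \left(-5 - 62\right) = 10 \left(-67\right) = -670$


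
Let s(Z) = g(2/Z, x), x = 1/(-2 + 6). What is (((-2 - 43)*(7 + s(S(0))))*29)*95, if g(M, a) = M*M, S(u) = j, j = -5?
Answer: -887661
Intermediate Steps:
S(u) = -5
x = ¼ (x = 1/4 = 1*(¼) = ¼ ≈ 0.25000)
g(M, a) = M²
s(Z) = 4/Z² (s(Z) = (2/Z)² = 4/Z²)
(((-2 - 43)*(7 + s(S(0))))*29)*95 = (((-2 - 43)*(7 + 4/(-5)²))*29)*95 = (-45*(7 + 4*(1/25))*29)*95 = (-45*(7 + 4/25)*29)*95 = (-45*179/25*29)*95 = -1611/5*29*95 = -46719/5*95 = -887661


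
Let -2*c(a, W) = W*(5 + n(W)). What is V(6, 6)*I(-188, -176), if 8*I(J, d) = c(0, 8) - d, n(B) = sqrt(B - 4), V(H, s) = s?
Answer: 111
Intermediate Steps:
n(B) = sqrt(-4 + B)
c(a, W) = -W*(5 + sqrt(-4 + W))/2
I(J, d) = -7/2 - d/8 (I(J, d) = (-1/2*8*(5 + sqrt(-4 + 8)) - d)/8 = (-1/2*8*(5 + sqrt(4)) - d)/8 = (-1/2*8*(5 + 2) - d)/8 = (-1/2*8*7 - d)/8 = (-28 - d)/8 = -7/2 - d/8)
V(6, 6)*I(-188, -176) = 6*(-7/2 - 1/8*(-176)) = 6*(-7/2 + 22) = 6*(37/2) = 111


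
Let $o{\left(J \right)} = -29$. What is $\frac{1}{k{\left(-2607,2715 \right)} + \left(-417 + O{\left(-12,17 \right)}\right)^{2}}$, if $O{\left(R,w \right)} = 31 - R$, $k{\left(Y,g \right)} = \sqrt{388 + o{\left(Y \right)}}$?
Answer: $\frac{139876}{19565295017} - \frac{\sqrt{359}}{19565295017} \approx 7.1482 \cdot 10^{-6}$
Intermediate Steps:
$k{\left(Y,g \right)} = \sqrt{359}$ ($k{\left(Y,g \right)} = \sqrt{388 - 29} = \sqrt{359}$)
$\frac{1}{k{\left(-2607,2715 \right)} + \left(-417 + O{\left(-12,17 \right)}\right)^{2}} = \frac{1}{\sqrt{359} + \left(-417 + \left(31 - -12\right)\right)^{2}} = \frac{1}{\sqrt{359} + \left(-417 + \left(31 + 12\right)\right)^{2}} = \frac{1}{\sqrt{359} + \left(-417 + 43\right)^{2}} = \frac{1}{\sqrt{359} + \left(-374\right)^{2}} = \frac{1}{\sqrt{359} + 139876} = \frac{1}{139876 + \sqrt{359}}$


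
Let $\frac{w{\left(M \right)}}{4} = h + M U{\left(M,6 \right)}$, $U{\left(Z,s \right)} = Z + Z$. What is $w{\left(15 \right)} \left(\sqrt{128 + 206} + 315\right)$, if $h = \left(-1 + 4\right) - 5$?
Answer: $564480 + 1792 \sqrt{334} \approx 5.9723 \cdot 10^{5}$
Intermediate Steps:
$U{\left(Z,s \right)} = 2 Z$
$h = -2$ ($h = 3 - 5 = -2$)
$w{\left(M \right)} = -8 + 8 M^{2}$ ($w{\left(M \right)} = 4 \left(-2 + M 2 M\right) = 4 \left(-2 + 2 M^{2}\right) = -8 + 8 M^{2}$)
$w{\left(15 \right)} \left(\sqrt{128 + 206} + 315\right) = \left(-8 + 8 \cdot 15^{2}\right) \left(\sqrt{128 + 206} + 315\right) = \left(-8 + 8 \cdot 225\right) \left(\sqrt{334} + 315\right) = \left(-8 + 1800\right) \left(315 + \sqrt{334}\right) = 1792 \left(315 + \sqrt{334}\right) = 564480 + 1792 \sqrt{334}$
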